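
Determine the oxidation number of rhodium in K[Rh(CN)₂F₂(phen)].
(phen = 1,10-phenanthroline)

+3

1 potassium outside the brackets (+1 each) → the complex ion is 1−.
Ligand charges: 1×phen neutral; 2×CN = -2; 2×F = -2; sum -4.
Rh + (-4) = 1− ⇒ Rh is +3.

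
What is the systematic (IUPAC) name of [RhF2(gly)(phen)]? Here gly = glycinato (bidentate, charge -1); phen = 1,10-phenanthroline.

There is no counter-ion, so the complex is neutral overall.
Ligand charges: 2×fluoro (-1 each), 1×glycinato (-1 each), 1×1,10-phenanthroline (neutral); total -3. So Rh + (-3) = 0, giving Rh = +3.
Ligands are named alphabetically: fluoro before glycinato before phenanthroline.

difluoro(glycinato)(1,10-phenanthroline)rhodium(III)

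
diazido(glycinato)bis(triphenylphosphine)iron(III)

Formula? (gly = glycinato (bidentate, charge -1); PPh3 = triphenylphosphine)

[Fe(gly)(N3)2(PPh3)2]

Ligands: 1 glycinato (gly, -1), 2 triphenylphosphine (PPh3, neutral), 2 azido (N3, -1). Ligand charge sum = -3.
With Fe in oxidation state +3, the complex ion is [Fe...].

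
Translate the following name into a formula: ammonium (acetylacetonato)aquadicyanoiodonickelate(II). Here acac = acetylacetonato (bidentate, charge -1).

(NH4)2[Ni(acac)(CN)2(H2O)I]

Ligands: 1 iodo (I, -1), 1 acetylacetonato (acac, -1), 1 aqua (H2O, neutral), 2 cyano (CN, -1). Ligand charge sum = -4.
Charge balance with ammonium (+1) requires 1 complex ion per 2 ammonium.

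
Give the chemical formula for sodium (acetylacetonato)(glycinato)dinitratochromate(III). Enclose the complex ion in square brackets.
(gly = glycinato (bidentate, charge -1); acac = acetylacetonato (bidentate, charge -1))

Na[Cr(acac)(gly)(NO3)2]

Ligands: 1 glycinato (gly, -1), 2 nitrato (NO3, -1), 1 acetylacetonato (acac, -1). Ligand charge sum = -4.
With Cr in oxidation state +3, the complex ion is [Cr...]^1−.
Charge balance with sodium (+1) requires 1 complex ion per 1 sodium.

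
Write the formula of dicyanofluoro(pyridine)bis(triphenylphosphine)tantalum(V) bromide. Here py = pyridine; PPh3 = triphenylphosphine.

[Ta(CN)2F(PPh3)2(py)]Br2

Ligands: 1 fluoro (F, -1), 2 cyano (CN, -1), 1 pyridine (py, neutral), 2 triphenylphosphine (PPh3, neutral). Ligand charge sum = -3.
With Ta in oxidation state +5, the complex ion is [Ta...]^2+.
Charge balance with bromide (-1) requires 1 complex ion per 2 bromide.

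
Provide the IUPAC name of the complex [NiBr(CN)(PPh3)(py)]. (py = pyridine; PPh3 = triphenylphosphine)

There is no counter-ion, so the complex is neutral overall.
Ligand charges: 1×bromo (-1 each), 1×cyano (-1 each), 1×pyridine (neutral), 1×triphenylphosphine (neutral); total -2. So Ni + (-2) = 0, giving Ni = +2.
Ligands are named alphabetically: bromo before cyano before pyridine before triphenylphosphine.

bromocyano(pyridine)(triphenylphosphine)nickel(II)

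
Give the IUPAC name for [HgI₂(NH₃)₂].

There is no counter-ion, so the complex is neutral overall.
Ligand charges: 2×ammine (neutral), 2×iodo (-1 each); total -2. So Hg + (-2) = 0, giving Hg = +2.
Ligands are named alphabetically: ammine before iodo.

diamminediiodomercury(II)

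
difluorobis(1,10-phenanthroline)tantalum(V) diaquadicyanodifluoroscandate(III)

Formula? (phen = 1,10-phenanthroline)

Cation [Ta…]: ligand charges -2, Ta(V) ⇒ ion charge 3+.
Anion [Sc…]: ligand charges -4, Sc(III) ⇒ ion charge 1−.
One 3+ cation requires 3 of the 1− anion.

[TaF2(phen)2][Sc(CN)2F2(H2O)2]3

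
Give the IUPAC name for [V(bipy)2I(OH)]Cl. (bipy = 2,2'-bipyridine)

bis(2,2'-bipyridine)hydroxoiodovanadium(III) chloride

The 1 chloride counter-ion carries a total charge of -1, so each complex ion is 1+.
Ligand charges: 1×iodo (-1 each), 2×2,2'-bipyridine (neutral), 1×hydroxo (-1 each); total -2. So V + (-2) = 1+, giving V = +3.
Ligands are named alphabetically: bipyridine before hydroxo before iodo.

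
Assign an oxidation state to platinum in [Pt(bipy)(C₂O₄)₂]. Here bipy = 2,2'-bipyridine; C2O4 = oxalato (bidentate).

+4

No counter-ion: the bracketed complex is neutral.
Ligand charges: 1×bipy neutral; 2×C2O4 = -4; sum -4.
Pt + (-4) = 0 ⇒ Pt is +4.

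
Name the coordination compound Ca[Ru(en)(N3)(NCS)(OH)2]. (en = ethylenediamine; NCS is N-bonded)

The 1 calcium counter-ion carries a total charge of +2, so each complex ion is 2−.
Ligand charges: 1×azido (-1 each), 1×ethylenediamine (neutral), 2×hydroxo (-1 each), 1×isothiocyanato (-1 each); total -4. So Ru + (-4) = 2−, giving Ru = +2.
Ligands are named alphabetically: azido before ethylenediamine before hydroxo before isothiocyanato.
The complex ion is anionic, so ruthenium takes the -ate form ruthenate(II).

calcium azido(ethylenediamine)dihydroxoisothiocyanatoruthenate(II)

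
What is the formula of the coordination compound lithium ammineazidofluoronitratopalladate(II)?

Ligands: 1 azido (N3, -1), 1 ammine (NH3, neutral), 1 fluoro (F, -1), 1 nitrato (NO3, -1). Ligand charge sum = -3.
With Pd in oxidation state +2, the complex ion is [Pd...]^1−.
Charge balance with lithium (+1) requires 1 complex ion per 1 lithium.

Li[PdF(N3)(NH3)(NO3)]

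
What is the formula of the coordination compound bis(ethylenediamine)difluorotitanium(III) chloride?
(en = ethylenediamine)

Ligands: 2 fluoro (F, -1), 2 ethylenediamine (en, neutral). Ligand charge sum = -2.
With Ti in oxidation state +3, the complex ion is [Ti...]^1+.
Charge balance with chloride (-1) requires 1 complex ion per 1 chloride.

[Ti(en)2F2]Cl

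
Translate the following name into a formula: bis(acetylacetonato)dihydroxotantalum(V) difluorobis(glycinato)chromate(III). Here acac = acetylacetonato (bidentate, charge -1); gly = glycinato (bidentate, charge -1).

[Ta(acac)2(OH)2][CrF2(gly)2]

Cation [Ta…]: ligand charges -4, Ta(V) ⇒ ion charge 1+.
Anion [Cr…]: ligand charges -4, Cr(III) ⇒ ion charge 1−.
One 1+ cation balances one 1− anion.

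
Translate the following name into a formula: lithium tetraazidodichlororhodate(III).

Li3[RhCl2(N3)4]

Ligands: 4 azido (N3, -1), 2 chloro (Cl, -1). Ligand charge sum = -6.
With Rh in oxidation state +3, the complex ion is [Rh...]^3−.
Charge balance with lithium (+1) requires 1 complex ion per 3 lithium.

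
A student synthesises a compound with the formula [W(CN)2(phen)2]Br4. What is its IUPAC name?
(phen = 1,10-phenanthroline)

dicyanobis(1,10-phenanthroline)tungsten(VI) bromide

The 4 bromide counter-ions carry a total charge of -4, so each complex ion is 4+.
Ligand charges: 2×1,10-phenanthroline (neutral), 2×cyano (-1 each); total -2. So W + (-2) = 4+, giving W = +6.
Ligands are named alphabetically: cyano before phenanthroline.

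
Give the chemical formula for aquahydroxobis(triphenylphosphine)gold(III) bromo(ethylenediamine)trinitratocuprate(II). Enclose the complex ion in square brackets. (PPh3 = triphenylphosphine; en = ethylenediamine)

Cation [Au…]: ligand charges -1, Au(III) ⇒ ion charge 2+.
Anion [Cu…]: ligand charges -4, Cu(II) ⇒ ion charge 2−.
One 2+ cation balances one 2− anion.

[Au(H2O)(OH)(PPh3)2][CuBr(en)(NO3)3]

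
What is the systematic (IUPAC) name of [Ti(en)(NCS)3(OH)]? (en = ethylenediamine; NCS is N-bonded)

(ethylenediamine)hydroxotriisothiocyanatotitanium(IV)

There is no counter-ion, so the complex is neutral overall.
Ligand charges: 1×ethylenediamine (neutral), 3×isothiocyanato (-1 each), 1×hydroxo (-1 each); total -4. So Ti + (-4) = 0, giving Ti = +4.
Ligands are named alphabetically: ethylenediamine before hydroxo before isothiocyanato.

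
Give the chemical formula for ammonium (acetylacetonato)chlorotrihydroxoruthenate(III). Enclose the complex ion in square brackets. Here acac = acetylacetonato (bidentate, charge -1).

(NH4)2[Ru(acac)Cl(OH)3]

Ligands: 3 hydroxo (OH, -1), 1 chloro (Cl, -1), 1 acetylacetonato (acac, -1). Ligand charge sum = -5.
With Ru in oxidation state +3, the complex ion is [Ru...]^2−.
Charge balance with ammonium (+1) requires 1 complex ion per 2 ammonium.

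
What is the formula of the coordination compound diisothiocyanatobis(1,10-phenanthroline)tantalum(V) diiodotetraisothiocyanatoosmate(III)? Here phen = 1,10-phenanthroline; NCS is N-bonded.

[Ta(NCS)2(phen)2][OsI2(NCS)4]

Cation [Ta…]: ligand charges -2, Ta(V) ⇒ ion charge 3+.
Anion [Os…]: ligand charges -6, Os(III) ⇒ ion charge 3−.
One 3+ cation balances one 3− anion.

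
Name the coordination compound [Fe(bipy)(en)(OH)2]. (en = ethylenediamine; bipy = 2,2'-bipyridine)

There is no counter-ion, so the complex is neutral overall.
Ligand charges: 2×hydroxo (-1 each), 1×ethylenediamine (neutral), 1×2,2'-bipyridine (neutral); total -2. So Fe + (-2) = 0, giving Fe = +2.
Ligands are named alphabetically: bipyridine before ethylenediamine before hydroxo.

(2,2'-bipyridine)(ethylenediamine)dihydroxoiron(II)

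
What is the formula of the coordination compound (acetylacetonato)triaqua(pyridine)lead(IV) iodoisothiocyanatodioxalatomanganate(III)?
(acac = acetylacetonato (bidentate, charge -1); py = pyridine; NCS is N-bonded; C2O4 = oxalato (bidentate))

Cation [Pb…]: ligand charges -1, Pb(IV) ⇒ ion charge 3+.
Anion [Mn…]: ligand charges -6, Mn(III) ⇒ ion charge 3−.
One 3+ cation balances one 3− anion.

[Pb(acac)(H2O)3(py)][Mn(C2O4)2I(NCS)]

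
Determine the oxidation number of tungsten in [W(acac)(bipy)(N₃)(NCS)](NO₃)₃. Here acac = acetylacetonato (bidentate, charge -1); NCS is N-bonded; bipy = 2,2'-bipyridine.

3 nitrate outside the brackets (-1 each) → the complex ion is 3+.
Ligand charges: 1×acac = -1; 1×N3 = -1; 1×NCS = -1; 1×bipy neutral; sum -3.
W + (-3) = 3+ ⇒ W is +6.

+6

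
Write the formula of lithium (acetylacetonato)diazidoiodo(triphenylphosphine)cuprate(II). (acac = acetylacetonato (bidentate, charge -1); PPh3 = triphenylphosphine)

Li2[Cu(acac)I(N3)2(PPh3)]

Ligands: 1 acetylacetonato (acac, -1), 1 iodo (I, -1), 1 triphenylphosphine (PPh3, neutral), 2 azido (N3, -1). Ligand charge sum = -4.
With Cu in oxidation state +2, the complex ion is [Cu...]^2−.
Charge balance with lithium (+1) requires 1 complex ion per 2 lithium.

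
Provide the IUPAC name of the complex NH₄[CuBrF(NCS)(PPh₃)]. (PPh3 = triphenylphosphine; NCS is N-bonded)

The 1 ammonium counter-ion carries a total charge of +1, so each complex ion is 1−.
Ligand charges: 1×fluoro (-1 each), 1×triphenylphosphine (neutral), 1×isothiocyanato (-1 each), 1×bromo (-1 each); total -3. So Cu + (-3) = 1−, giving Cu = +2.
Ligands are named alphabetically: bromo before fluoro before isothiocyanato before triphenylphosphine.
The complex ion is anionic, so copper takes the -ate form cuprate(II).

ammonium bromofluoroisothiocyanato(triphenylphosphine)cuprate(II)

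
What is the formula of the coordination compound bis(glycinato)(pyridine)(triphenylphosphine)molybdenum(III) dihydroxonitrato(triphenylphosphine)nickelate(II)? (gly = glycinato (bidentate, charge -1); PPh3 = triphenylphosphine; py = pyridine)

Cation [Mo…]: ligand charges -2, Mo(III) ⇒ ion charge 1+.
Anion [Ni…]: ligand charges -3, Ni(II) ⇒ ion charge 1−.

[Mo(gly)2(PPh3)(py)][Ni(NO3)(OH)2(PPh3)]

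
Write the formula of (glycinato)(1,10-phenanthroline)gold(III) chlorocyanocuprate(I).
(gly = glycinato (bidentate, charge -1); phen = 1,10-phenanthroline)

[Au(gly)(phen)][CuCl(CN)]2

Cation [Au…]: ligand charges -1, Au(III) ⇒ ion charge 2+.
Anion [Cu…]: ligand charges -2, Cu(I) ⇒ ion charge 1−.
One 2+ cation requires 2 of the 1− anion.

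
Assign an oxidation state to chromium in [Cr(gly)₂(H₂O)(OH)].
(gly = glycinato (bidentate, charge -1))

No counter-ion: the bracketed complex is neutral.
Ligand charges: 1×H2O neutral; 1×OH = -1; 2×gly = -2; sum -3.
Cr + (-3) = 0 ⇒ Cr is +3.

+3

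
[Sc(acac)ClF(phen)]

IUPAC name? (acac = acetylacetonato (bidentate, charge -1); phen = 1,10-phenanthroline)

(acetylacetonato)chlorofluoro(1,10-phenanthroline)scandium(III)

There is no counter-ion, so the complex is neutral overall.
Ligand charges: 1×fluoro (-1 each), 1×chloro (-1 each), 1×acetylacetonato (-1 each), 1×1,10-phenanthroline (neutral); total -3. So Sc + (-3) = 0, giving Sc = +3.
Ligands are named alphabetically: acetylacetonato before chloro before fluoro before phenanthroline.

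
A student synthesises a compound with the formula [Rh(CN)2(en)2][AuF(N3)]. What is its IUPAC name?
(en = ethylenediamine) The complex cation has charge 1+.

dicyanobis(ethylenediamine)rhodium(III) azidofluoroaurate(I)

Both ions are complex: the cation is named first with the plain metal name, the anion second with the -ate form; each ion's ligands are alphabetised independently.
The complex cation is given as 1+; its ligand charges sum to -2, so Rh = +3.
A 1:1 salt means the anion carries the equal and opposite charge, 1−.
Anion: ligand charges sum to -2; for the ion to be 1−, Au = +1.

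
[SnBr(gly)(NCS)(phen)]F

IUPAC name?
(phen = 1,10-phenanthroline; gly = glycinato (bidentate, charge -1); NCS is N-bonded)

bromo(glycinato)isothiocyanato(1,10-phenanthroline)tin(IV) fluoride

The 1 fluoride counter-ion carries a total charge of -1, so each complex ion is 1+.
Ligand charges: 1×1,10-phenanthroline (neutral), 1×glycinato (-1 each), 1×isothiocyanato (-1 each), 1×bromo (-1 each); total -3. So Sn + (-3) = 1+, giving Sn = +4.
Ligands are named alphabetically: bromo before glycinato before isothiocyanato before phenanthroline.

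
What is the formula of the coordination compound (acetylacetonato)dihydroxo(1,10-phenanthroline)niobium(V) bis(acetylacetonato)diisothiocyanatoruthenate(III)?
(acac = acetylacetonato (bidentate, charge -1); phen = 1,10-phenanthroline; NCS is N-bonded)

Cation [Nb…]: ligand charges -3, Nb(V) ⇒ ion charge 2+.
Anion [Ru…]: ligand charges -4, Ru(III) ⇒ ion charge 1−.
One 2+ cation requires 2 of the 1− anion.

[Nb(acac)(OH)2(phen)][Ru(acac)2(NCS)2]2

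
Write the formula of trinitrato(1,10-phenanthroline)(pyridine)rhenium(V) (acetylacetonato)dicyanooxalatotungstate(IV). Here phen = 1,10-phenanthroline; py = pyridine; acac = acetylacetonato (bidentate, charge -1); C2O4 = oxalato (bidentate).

Cation [Re…]: ligand charges -3, Re(V) ⇒ ion charge 2+.
Anion [W…]: ligand charges -5, W(IV) ⇒ ion charge 1−.
One 2+ cation requires 2 of the 1− anion.

[Re(NO3)3(phen)(py)][W(acac)(C2O4)(CN)2]2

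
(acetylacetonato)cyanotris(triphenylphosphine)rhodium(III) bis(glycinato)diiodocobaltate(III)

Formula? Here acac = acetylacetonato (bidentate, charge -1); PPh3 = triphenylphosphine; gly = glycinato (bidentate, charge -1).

Cation [Rh…]: ligand charges -2, Rh(III) ⇒ ion charge 1+.
Anion [Co…]: ligand charges -4, Co(III) ⇒ ion charge 1−.
One 1+ cation balances one 1− anion.

[Rh(acac)(CN)(PPh3)3][Co(gly)2I2]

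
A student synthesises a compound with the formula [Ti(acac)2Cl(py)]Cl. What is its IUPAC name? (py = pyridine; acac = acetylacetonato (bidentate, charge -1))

The 1 chloride counter-ion carries a total charge of -1, so each complex ion is 1+.
Ligand charges: 1×pyridine (neutral), 1×chloro (-1 each), 2×acetylacetonato (-1 each); total -3. So Ti + (-3) = 1+, giving Ti = +4.
Ligands are named alphabetically: acetylacetonato before chloro before pyridine.

bis(acetylacetonato)chloro(pyridine)titanium(IV) chloride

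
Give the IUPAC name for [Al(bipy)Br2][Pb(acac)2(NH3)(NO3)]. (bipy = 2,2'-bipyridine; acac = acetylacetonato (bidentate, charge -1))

(2,2'-bipyridine)dibromoaluminium(III) bis(acetylacetonato)amminenitratoplumbate(II)

Both ions are complex: the cation is named first with the plain metal name, the anion second with the -ate form; each ion's ligands are alphabetised independently.
Aluminium is always +3 in its complexes; the cation's ligand charges sum to -2, so the complex cation is 1+.
A 1:1 salt means the anion carries the equal and opposite charge, 1−.
Anion: ligand charges sum to -3; for the ion to be 1−, Pb = +2.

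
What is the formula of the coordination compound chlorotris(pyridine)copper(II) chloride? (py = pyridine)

[CuCl(py)3]Cl

Ligands: 3 pyridine (py, neutral), 1 chloro (Cl, -1). Ligand charge sum = -1.
With Cu in oxidation state +2, the complex ion is [Cu...]^1+.
Charge balance with chloride (-1) requires 1 complex ion per 1 chloride.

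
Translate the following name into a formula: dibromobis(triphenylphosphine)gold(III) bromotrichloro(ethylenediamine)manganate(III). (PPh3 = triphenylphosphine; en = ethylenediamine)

[AuBr2(PPh3)2][MnBrCl3(en)]

Cation [Au…]: ligand charges -2, Au(III) ⇒ ion charge 1+.
Anion [Mn…]: ligand charges -4, Mn(III) ⇒ ion charge 1−.
One 1+ cation balances one 1− anion.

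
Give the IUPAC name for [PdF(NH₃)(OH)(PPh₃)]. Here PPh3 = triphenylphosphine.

amminefluorohydroxo(triphenylphosphine)palladium(II)

There is no counter-ion, so the complex is neutral overall.
Ligand charges: 1×ammine (neutral), 1×fluoro (-1 each), 1×triphenylphosphine (neutral), 1×hydroxo (-1 each); total -2. So Pd + (-2) = 0, giving Pd = +2.
Ligands are named alphabetically: ammine before fluoro before hydroxo before triphenylphosphine.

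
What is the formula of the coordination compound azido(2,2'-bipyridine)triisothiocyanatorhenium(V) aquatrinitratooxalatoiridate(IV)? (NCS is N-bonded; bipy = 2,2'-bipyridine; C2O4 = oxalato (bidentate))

[Re(bipy)(N3)(NCS)3][Ir(C2O4)(H2O)(NO3)3]

Cation [Re…]: ligand charges -4, Re(V) ⇒ ion charge 1+.
Anion [Ir…]: ligand charges -5, Ir(IV) ⇒ ion charge 1−.
One 1+ cation balances one 1− anion.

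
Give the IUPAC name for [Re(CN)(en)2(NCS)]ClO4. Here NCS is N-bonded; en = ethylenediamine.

cyanobis(ethylenediamine)isothiocyanatorhenium(III) perchlorate

The 1 perchlorate counter-ion carries a total charge of -1, so each complex ion is 1+.
Ligand charges: 1×isothiocyanato (-1 each), 1×cyano (-1 each), 2×ethylenediamine (neutral); total -2. So Re + (-2) = 1+, giving Re = +3.
Ligands are named alphabetically: cyano before ethylenediamine before isothiocyanato.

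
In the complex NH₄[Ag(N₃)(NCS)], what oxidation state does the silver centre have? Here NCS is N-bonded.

1 ammonium outside the brackets (+1 each) → the complex ion is 1−.
Ligand charges: 1×N3 = -1; 1×NCS = -1; sum -2.
Ag + (-2) = 1− ⇒ Ag is +1.

+1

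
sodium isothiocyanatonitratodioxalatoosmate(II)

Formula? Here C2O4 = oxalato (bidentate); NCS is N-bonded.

Ligands: 1 nitrato (NO3, -1), 2 oxalato (C2O4, -2), 1 isothiocyanato (NCS, -1). Ligand charge sum = -6.
With Os in oxidation state +2, the complex ion is [Os...]^4−.
Charge balance with sodium (+1) requires 1 complex ion per 4 sodium.

Na4[Os(C2O4)2(NCS)(NO3)]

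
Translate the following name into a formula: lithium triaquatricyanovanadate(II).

Ligands: 3 cyano (CN, -1), 3 aqua (H2O, neutral). Ligand charge sum = -3.
With V in oxidation state +2, the complex ion is [V...]^1−.
Charge balance with lithium (+1) requires 1 complex ion per 1 lithium.

Li[V(CN)3(H2O)3]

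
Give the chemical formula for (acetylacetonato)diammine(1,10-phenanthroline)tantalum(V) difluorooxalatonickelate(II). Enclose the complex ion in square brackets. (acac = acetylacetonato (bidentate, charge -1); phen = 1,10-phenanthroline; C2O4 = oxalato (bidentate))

[Ta(acac)(NH3)2(phen)][Ni(C2O4)F2]2

Cation [Ta…]: ligand charges -1, Ta(V) ⇒ ion charge 4+.
Anion [Ni…]: ligand charges -4, Ni(II) ⇒ ion charge 2−.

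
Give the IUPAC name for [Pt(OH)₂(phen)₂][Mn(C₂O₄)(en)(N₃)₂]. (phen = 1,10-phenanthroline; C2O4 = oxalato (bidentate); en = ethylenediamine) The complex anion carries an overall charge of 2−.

dihydroxobis(1,10-phenanthroline)platinum(IV) diazido(ethylenediamine)oxalatomanganate(II)

The complex anion is given as 2−; its ligand charges sum to -4, so Mn = +2.
A 1:1 salt means the cation carries the equal and opposite charge, 2+.
Cation: ligand charges sum to -2; for the ion to be 2+, Pt = +4.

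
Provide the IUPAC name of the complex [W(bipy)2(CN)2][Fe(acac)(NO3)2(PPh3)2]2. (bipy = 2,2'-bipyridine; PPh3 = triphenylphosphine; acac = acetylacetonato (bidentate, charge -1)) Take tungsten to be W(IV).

bis(2,2'-bipyridine)dicyanotungsten(IV) (acetylacetonato)dinitratobis(triphenylphosphine)ferrate(II)

W is given as +4; the cation's ligand charges sum to -2, so the complex cation is 2+.
With 2 anions per cation, each anion must be 2/2 = 1−.
Anion: ligand charges sum to -3; for the ion to be 1−, Fe = +2.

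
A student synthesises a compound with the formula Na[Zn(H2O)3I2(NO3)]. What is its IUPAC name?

The 1 sodium counter-ion carries a total charge of +1, so each complex ion is 1−.
Ligand charges: 3×aqua (neutral), 2×iodo (-1 each), 1×nitrato (-1 each); total -3. So Zn + (-3) = 1−, giving Zn = +2.
The complex ion is anionic, so zinc takes the -ate form zincate(II).

sodium triaquadiiodonitratozincate(II)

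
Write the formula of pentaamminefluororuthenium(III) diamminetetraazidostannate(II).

[RuF(NH3)5][Sn(N3)4(NH3)2]

Cation [Ru…]: ligand charges -1, Ru(III) ⇒ ion charge 2+.
Anion [Sn…]: ligand charges -4, Sn(II) ⇒ ion charge 2−.
One 2+ cation balances one 2− anion.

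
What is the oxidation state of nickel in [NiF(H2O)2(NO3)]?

+2

No counter-ion: the bracketed complex is neutral.
Ligand charges: 1×F = -1; 2×H2O neutral; 1×NO3 = -1; sum -2.
Ni + (-2) = 0 ⇒ Ni is +2.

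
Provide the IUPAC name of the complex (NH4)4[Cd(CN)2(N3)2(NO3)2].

ammonium diazidodicyanodinitratocadmate(II)

The 4 ammonium counter-ions carry a total charge of +4, so each complex ion is 4−.
Ligand charges: 2×cyano (-1 each), 2×nitrato (-1 each), 2×azido (-1 each); total -6. So Cd + (-6) = 4−, giving Cd = +2.
The complex ion is anionic, so cadmium takes the -ate form cadmate(II).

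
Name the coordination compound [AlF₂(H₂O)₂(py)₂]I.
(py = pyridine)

diaquadifluorobis(pyridine)aluminium(III) iodide

The 1 iodide counter-ion carries a total charge of -1, so each complex ion is 1+.
Ligand charges: 2×pyridine (neutral), 2×aqua (neutral), 2×fluoro (-1 each); total -2. So Al + (-2) = 1+, giving Al = +3.
Ligands are named alphabetically: aqua before fluoro before pyridine.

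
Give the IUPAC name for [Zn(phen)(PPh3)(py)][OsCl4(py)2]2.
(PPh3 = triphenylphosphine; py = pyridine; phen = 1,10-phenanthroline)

Zinc is always +2 in its complexes; the cation's ligand charges sum to 0, so the complex cation is 2+.
With 2 anions per cation, each anion must be 2/2 = 1−.
Anion: ligand charges sum to -4; for the ion to be 1−, Os = +3.

(1,10-phenanthroline)(pyridine)(triphenylphosphine)zinc(II) tetrachlorobis(pyridine)osmate(III)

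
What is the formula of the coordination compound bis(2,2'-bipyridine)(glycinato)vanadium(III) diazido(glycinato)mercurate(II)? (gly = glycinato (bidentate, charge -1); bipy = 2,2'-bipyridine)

Cation [V…]: ligand charges -1, V(III) ⇒ ion charge 2+.
Anion [Hg…]: ligand charges -3, Hg(II) ⇒ ion charge 1−.
One 2+ cation requires 2 of the 1− anion.

[V(bipy)2(gly)][Hg(gly)(N3)2]2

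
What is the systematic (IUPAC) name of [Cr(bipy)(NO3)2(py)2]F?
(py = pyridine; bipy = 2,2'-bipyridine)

The 1 fluoride counter-ion carries a total charge of -1, so each complex ion is 1+.
Ligand charges: 2×nitrato (-1 each), 2×pyridine (neutral), 1×2,2'-bipyridine (neutral); total -2. So Cr + (-2) = 1+, giving Cr = +3.
Ligands are named alphabetically: bipyridine before nitrato before pyridine.

(2,2'-bipyridine)dinitratobis(pyridine)chromium(III) fluoride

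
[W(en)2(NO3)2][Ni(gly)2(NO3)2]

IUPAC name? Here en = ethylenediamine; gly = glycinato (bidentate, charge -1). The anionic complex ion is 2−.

Both ions are complex: the cation is named first with the plain metal name, the anion second with the -ate form; each ion's ligands are alphabetised independently.
The complex anion is given as 2−; its ligand charges sum to -4, so Ni = +2.
A 1:1 salt means the cation carries the equal and opposite charge, 2+.
Cation: ligand charges sum to -2; for the ion to be 2+, W = +4.

bis(ethylenediamine)dinitratotungsten(IV) bis(glycinato)dinitratonickelate(II)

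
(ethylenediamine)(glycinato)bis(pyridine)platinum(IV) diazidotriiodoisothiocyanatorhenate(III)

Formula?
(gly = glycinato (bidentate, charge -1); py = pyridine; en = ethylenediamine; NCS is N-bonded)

Cation [Pt…]: ligand charges -1, Pt(IV) ⇒ ion charge 3+.
Anion [Re…]: ligand charges -6, Re(III) ⇒ ion charge 3−.

[Pt(en)(gly)(py)2][ReI3(N3)2(NCS)]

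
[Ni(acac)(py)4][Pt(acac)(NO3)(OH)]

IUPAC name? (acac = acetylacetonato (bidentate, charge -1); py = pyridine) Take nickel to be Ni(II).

Ni is given as +2; the cation's ligand charges sum to -1, so the complex cation is 1+.
A 1:1 salt means the anion carries the equal and opposite charge, 1−.
Anion: ligand charges sum to -3; for the ion to be 1−, Pt = +2.

(acetylacetonato)tetrakis(pyridine)nickel(II) (acetylacetonato)hydroxonitratoplatinate(II)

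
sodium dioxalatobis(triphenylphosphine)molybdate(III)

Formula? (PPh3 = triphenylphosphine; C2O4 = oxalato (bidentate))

Ligands: 2 triphenylphosphine (PPh3, neutral), 2 oxalato (C2O4, -2). Ligand charge sum = -4.
With Mo in oxidation state +3, the complex ion is [Mo...]^1−.
Charge balance with sodium (+1) requires 1 complex ion per 1 sodium.

Na[Mo(C2O4)2(PPh3)2]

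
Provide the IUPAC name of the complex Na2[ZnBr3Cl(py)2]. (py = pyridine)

The 2 sodium counter-ions carry a total charge of +2, so each complex ion is 2−.
Ligand charges: 1×chloro (-1 each), 3×bromo (-1 each), 2×pyridine (neutral); total -4. So Zn + (-4) = 2−, giving Zn = +2.
The complex ion is anionic, so zinc takes the -ate form zincate(II).

sodium tribromochlorobis(pyridine)zincate(II)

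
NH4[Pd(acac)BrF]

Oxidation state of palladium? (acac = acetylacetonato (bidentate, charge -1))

+2

1 ammonium outside the brackets (+1 each) → the complex ion is 1−.
Ligand charges: 1×Br = -1; 1×F = -1; 1×acac = -1; sum -3.
Pd + (-3) = 1− ⇒ Pd is +2.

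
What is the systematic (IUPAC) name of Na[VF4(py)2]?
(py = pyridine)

sodium tetrafluorobis(pyridine)vanadate(III)

The 1 sodium counter-ion carries a total charge of +1, so each complex ion is 1−.
Ligand charges: 4×fluoro (-1 each), 2×pyridine (neutral); total -4. So V + (-4) = 1−, giving V = +3.
The complex ion is anionic, so vanadium takes the -ate form vanadate(III).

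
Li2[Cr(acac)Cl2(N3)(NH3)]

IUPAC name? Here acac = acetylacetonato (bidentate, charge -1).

lithium (acetylacetonato)ammineazidodichlorochromate(II)

The 2 lithium counter-ions carry a total charge of +2, so each complex ion is 2−.
Ligand charges: 1×ammine (neutral), 2×chloro (-1 each), 1×acetylacetonato (-1 each), 1×azido (-1 each); total -4. So Cr + (-4) = 2−, giving Cr = +2.
The complex ion is anionic, so chromium takes the -ate form chromate(II).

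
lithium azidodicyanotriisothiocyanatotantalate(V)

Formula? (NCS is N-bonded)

Li[Ta(CN)2(N3)(NCS)3]

Ligands: 2 cyano (CN, -1), 3 isothiocyanato (NCS, -1), 1 azido (N3, -1). Ligand charge sum = -6.
With Ta in oxidation state +5, the complex ion is [Ta...]^1−.
Charge balance with lithium (+1) requires 1 complex ion per 1 lithium.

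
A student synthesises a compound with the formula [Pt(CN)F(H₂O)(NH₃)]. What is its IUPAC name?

There is no counter-ion, so the complex is neutral overall.
Ligand charges: 1×fluoro (-1 each), 1×aqua (neutral), 1×cyano (-1 each), 1×ammine (neutral); total -2. So Pt + (-2) = 0, giving Pt = +2.
Ligands are named alphabetically: ammine before aqua before cyano before fluoro.

ammineaquacyanofluoroplatinum(II)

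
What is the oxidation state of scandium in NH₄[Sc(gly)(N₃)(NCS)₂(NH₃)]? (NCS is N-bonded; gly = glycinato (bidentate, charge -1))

1 ammonium outside the brackets (+1 each) → the complex ion is 1−.
Ligand charges: 2×NCS = -2; 1×gly = -1; 1×N3 = -1; 1×NH3 neutral; sum -4.
Sc + (-4) = 1− ⇒ Sc is +3.

+3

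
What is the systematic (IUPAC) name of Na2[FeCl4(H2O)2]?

sodium diaquatetrachloroferrate(II)

The 2 sodium counter-ions carry a total charge of +2, so each complex ion is 2−.
Ligand charges: 2×aqua (neutral), 4×chloro (-1 each); total -4. So Fe + (-4) = 2−, giving Fe = +2.
Ligands are named alphabetically: aqua before chloro.
The complex ion is anionic, so iron takes the -ate form ferrate(II).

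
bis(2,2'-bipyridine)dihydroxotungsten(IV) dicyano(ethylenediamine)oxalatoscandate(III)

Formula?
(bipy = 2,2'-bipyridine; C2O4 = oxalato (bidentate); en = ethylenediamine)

Cation [W…]: ligand charges -2, W(IV) ⇒ ion charge 2+.
Anion [Sc…]: ligand charges -4, Sc(III) ⇒ ion charge 1−.

[W(bipy)2(OH)2][Sc(C2O4)(CN)2(en)]2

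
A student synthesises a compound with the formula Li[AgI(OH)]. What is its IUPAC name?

The 1 lithium counter-ion carries a total charge of +1, so each complex ion is 1−.
Ligand charges: 1×hydroxo (-1 each), 1×iodo (-1 each); total -2. So Ag + (-2) = 1−, giving Ag = +1.
The complex ion is anionic, so silver takes the -ate form argentate(I).

lithium hydroxoiodoargentate(I)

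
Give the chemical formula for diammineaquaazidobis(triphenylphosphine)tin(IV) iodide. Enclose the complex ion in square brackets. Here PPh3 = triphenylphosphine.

Ligands: 2 triphenylphosphine (PPh3, neutral), 1 azido (N3, -1), 2 ammine (NH3, neutral), 1 aqua (H2O, neutral). Ligand charge sum = -1.
With Sn in oxidation state +4, the complex ion is [Sn...]^3+.
Charge balance with iodide (-1) requires 1 complex ion per 3 iodide.

[Sn(H2O)(N3)(NH3)2(PPh3)2]I3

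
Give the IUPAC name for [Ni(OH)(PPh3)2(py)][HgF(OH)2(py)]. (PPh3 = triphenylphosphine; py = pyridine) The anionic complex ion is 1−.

Both ions are complex: the cation is named first with the plain metal name, the anion second with the -ate form; each ion's ligands are alphabetised independently.
The complex anion is given as 1−; its ligand charges sum to -3, so Hg = +2.
A 1:1 salt means the cation carries the equal and opposite charge, 1+.
Cation: ligand charges sum to -1; for the ion to be 1+, Ni = +2.

hydroxo(pyridine)bis(triphenylphosphine)nickel(II) fluorodihydroxo(pyridine)mercurate(II)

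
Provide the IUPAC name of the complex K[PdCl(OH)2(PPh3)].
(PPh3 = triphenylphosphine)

The 1 potassium counter-ion carries a total charge of +1, so each complex ion is 1−.
Ligand charges: 2×hydroxo (-1 each), 1×triphenylphosphine (neutral), 1×chloro (-1 each); total -3. So Pd + (-3) = 1−, giving Pd = +2.
Ligands are named alphabetically: chloro before hydroxo before triphenylphosphine.
The complex ion is anionic, so palladium takes the -ate form palladate(II).

potassium chlorodihydroxo(triphenylphosphine)palladate(II)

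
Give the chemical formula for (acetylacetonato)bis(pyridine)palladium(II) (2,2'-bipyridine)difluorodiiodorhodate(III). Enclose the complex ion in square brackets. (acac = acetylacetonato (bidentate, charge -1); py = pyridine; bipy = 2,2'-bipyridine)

Cation [Pd…]: ligand charges -1, Pd(II) ⇒ ion charge 1+.
Anion [Rh…]: ligand charges -4, Rh(III) ⇒ ion charge 1−.
One 1+ cation balances one 1− anion.

[Pd(acac)(py)2][Rh(bipy)F2I2]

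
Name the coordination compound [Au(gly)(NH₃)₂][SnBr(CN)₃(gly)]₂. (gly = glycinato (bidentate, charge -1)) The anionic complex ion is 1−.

diammine(glycinato)gold(III) bromotricyano(glycinato)stannate(IV)

The complex anion is given as 1−; its ligand charges sum to -5, so Sn = +4.
With 2 anions per cation, the cation must be 2×1 = 2+.
Cation: ligand charges sum to -1; for the ion to be 2+, Au = +3.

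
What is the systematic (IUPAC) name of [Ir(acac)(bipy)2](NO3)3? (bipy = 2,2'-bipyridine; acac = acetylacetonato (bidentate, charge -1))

The 3 nitrate counter-ions carry a total charge of -3, so each complex ion is 3+.
Ligand charges: 2×2,2'-bipyridine (neutral), 1×acetylacetonato (-1 each); total -1. So Ir + (-1) = 3+, giving Ir = +4.
Ligands are named alphabetically: acetylacetonato before bipyridine.

(acetylacetonato)bis(2,2'-bipyridine)iridium(IV) nitrate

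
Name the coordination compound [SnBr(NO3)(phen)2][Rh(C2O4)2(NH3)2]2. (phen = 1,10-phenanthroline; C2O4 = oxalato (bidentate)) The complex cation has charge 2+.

Both ions are complex: the cation is named first with the plain metal name, the anion second with the -ate form; each ion's ligands are alphabetised independently.
The complex cation is given as 2+; its ligand charges sum to -2, so Sn = +4.
With 2 anions per cation, each anion must be 2/2 = 1−.
Anion: ligand charges sum to -4; for the ion to be 1−, Rh = +3.

bromonitratobis(1,10-phenanthroline)tin(IV) diamminedioxalatorhodate(III)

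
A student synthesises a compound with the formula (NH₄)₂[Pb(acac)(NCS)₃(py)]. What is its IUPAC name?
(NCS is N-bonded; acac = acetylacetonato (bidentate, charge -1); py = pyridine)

ammonium (acetylacetonato)triisothiocyanato(pyridine)plumbate(II)

The 2 ammonium counter-ions carry a total charge of +2, so each complex ion is 2−.
Ligand charges: 3×isothiocyanato (-1 each), 1×acetylacetonato (-1 each), 1×pyridine (neutral); total -4. So Pb + (-4) = 2−, giving Pb = +2.
Ligands are named alphabetically: acetylacetonato before isothiocyanato before pyridine.
The complex ion is anionic, so lead takes the -ate form plumbate(II).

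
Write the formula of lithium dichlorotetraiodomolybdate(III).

Ligands: 4 iodo (I, -1), 2 chloro (Cl, -1). Ligand charge sum = -6.
With Mo in oxidation state +3, the complex ion is [Mo...]^3−.
Charge balance with lithium (+1) requires 1 complex ion per 3 lithium.

Li3[MoCl2I4]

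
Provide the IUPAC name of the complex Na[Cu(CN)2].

sodium dicyanocuprate(I)

The 1 sodium counter-ion carries a total charge of +1, so each complex ion is 1−.
Ligand charges: 2×cyano (-1 each); total -2. So Cu + (-2) = 1−, giving Cu = +1.
The complex ion is anionic, so copper takes the -ate form cuprate(I).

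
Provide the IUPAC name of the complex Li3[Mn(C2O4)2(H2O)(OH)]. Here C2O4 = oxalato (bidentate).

The 3 lithium counter-ions carry a total charge of +3, so each complex ion is 3−.
Ligand charges: 1×hydroxo (-1 each), 1×aqua (neutral), 2×oxalato (-2 each); total -5. So Mn + (-5) = 3−, giving Mn = +2.
Ligands are named alphabetically: aqua before hydroxo before oxalato.
The complex ion is anionic, so manganese takes the -ate form manganate(II).

lithium aquahydroxodioxalatomanganate(II)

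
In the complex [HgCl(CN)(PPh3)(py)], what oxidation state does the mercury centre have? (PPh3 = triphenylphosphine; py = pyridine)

No counter-ion: the bracketed complex is neutral.
Ligand charges: 1×PPh3 neutral; 1×CN = -1; 1×Cl = -1; 1×py neutral; sum -2.
Hg + (-2) = 0 ⇒ Hg is +2.

+2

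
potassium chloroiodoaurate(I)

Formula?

K[AuClI]

Ligands: 1 iodo (I, -1), 1 chloro (Cl, -1). Ligand charge sum = -2.
Charge balance with potassium (+1) requires 1 complex ion per 1 potassium.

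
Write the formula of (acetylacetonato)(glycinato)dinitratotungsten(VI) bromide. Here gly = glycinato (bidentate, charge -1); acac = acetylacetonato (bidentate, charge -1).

[W(acac)(gly)(NO3)2]Br2

Ligands: 1 glycinato (gly, -1), 2 nitrato (NO3, -1), 1 acetylacetonato (acac, -1). Ligand charge sum = -4.
With W in oxidation state +6, the complex ion is [W...]^2+.
Charge balance with bromide (-1) requires 1 complex ion per 2 bromide.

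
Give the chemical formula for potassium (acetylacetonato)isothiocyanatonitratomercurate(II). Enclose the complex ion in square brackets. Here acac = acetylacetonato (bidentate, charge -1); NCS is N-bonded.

Ligands: 1 acetylacetonato (acac, -1), 1 isothiocyanato (NCS, -1), 1 nitrato (NO3, -1). Ligand charge sum = -3.
With Hg in oxidation state +2, the complex ion is [Hg...]^1−.
Charge balance with potassium (+1) requires 1 complex ion per 1 potassium.

K[Hg(acac)(NCS)(NO3)]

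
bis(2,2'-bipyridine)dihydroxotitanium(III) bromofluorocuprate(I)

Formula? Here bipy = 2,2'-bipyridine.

[Ti(bipy)2(OH)2][CuBrF]

Cation [Ti…]: ligand charges -2, Ti(III) ⇒ ion charge 1+.
Anion [Cu…]: ligand charges -2, Cu(I) ⇒ ion charge 1−.
One 1+ cation balances one 1− anion.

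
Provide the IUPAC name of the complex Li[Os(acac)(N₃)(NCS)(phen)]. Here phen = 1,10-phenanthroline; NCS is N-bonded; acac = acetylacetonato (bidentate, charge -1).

lithium (acetylacetonato)azidoisothiocyanato(1,10-phenanthroline)osmate(II)

The 1 lithium counter-ion carries a total charge of +1, so each complex ion is 1−.
Ligand charges: 1×azido (-1 each), 1×1,10-phenanthroline (neutral), 1×isothiocyanato (-1 each), 1×acetylacetonato (-1 each); total -3. So Os + (-3) = 1−, giving Os = +2.
Ligands are named alphabetically: acetylacetonato before azido before isothiocyanato before phenanthroline.
The complex ion is anionic, so osmium takes the -ate form osmate(II).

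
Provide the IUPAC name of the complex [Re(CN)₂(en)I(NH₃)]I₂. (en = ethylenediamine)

The 2 iodide counter-ions carry a total charge of -2, so each complex ion is 2+.
Ligand charges: 1×iodo (-1 each), 2×cyano (-1 each), 1×ethylenediamine (neutral), 1×ammine (neutral); total -3. So Re + (-3) = 2+, giving Re = +5.
Ligands are named alphabetically: ammine before cyano before ethylenediamine before iodo.

amminedicyano(ethylenediamine)iodorhenium(V) iodide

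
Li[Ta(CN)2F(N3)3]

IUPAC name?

The 1 lithium counter-ion carries a total charge of +1, so each complex ion is 1−.
Ligand charges: 3×azido (-1 each), 2×cyano (-1 each), 1×fluoro (-1 each); total -6. So Ta + (-6) = 1−, giving Ta = +5.
Ligands are named alphabetically: azido before cyano before fluoro.
The complex ion is anionic, so tantalum takes the -ate form tantalate(V).

lithium triazidodicyanofluorotantalate(V)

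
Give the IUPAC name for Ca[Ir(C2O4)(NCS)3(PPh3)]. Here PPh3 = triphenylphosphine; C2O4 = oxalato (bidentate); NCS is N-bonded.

The 1 calcium counter-ion carries a total charge of +2, so each complex ion is 2−.
Ligand charges: 1×triphenylphosphine (neutral), 1×oxalato (-2 each), 3×isothiocyanato (-1 each); total -5. So Ir + (-5) = 2−, giving Ir = +3.
Ligands are named alphabetically: isothiocyanato before oxalato before triphenylphosphine.
The complex ion is anionic, so iridium takes the -ate form iridate(III).

calcium triisothiocyanatooxalato(triphenylphosphine)iridate(III)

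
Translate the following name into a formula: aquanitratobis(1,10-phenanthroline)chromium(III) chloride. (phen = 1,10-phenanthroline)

Ligands: 1 nitrato (NO3, -1), 2 1,10-phenanthroline (phen, neutral), 1 aqua (H2O, neutral). Ligand charge sum = -1.
Charge balance with chloride (-1) requires 1 complex ion per 2 chloride.

[Cr(H2O)(NO3)(phen)2]Cl2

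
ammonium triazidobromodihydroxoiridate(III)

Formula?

Ligands: 2 hydroxo (OH, -1), 1 bromo (Br, -1), 3 azido (N3, -1). Ligand charge sum = -6.
With Ir in oxidation state +3, the complex ion is [Ir...]^3−.
Charge balance with ammonium (+1) requires 1 complex ion per 3 ammonium.

(NH4)3[IrBr(N3)3(OH)2]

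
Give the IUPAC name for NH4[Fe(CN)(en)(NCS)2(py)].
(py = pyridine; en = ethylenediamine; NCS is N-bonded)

The 1 ammonium counter-ion carries a total charge of +1, so each complex ion is 1−.
Ligand charges: 1×cyano (-1 each), 1×pyridine (neutral), 1×ethylenediamine (neutral), 2×isothiocyanato (-1 each); total -3. So Fe + (-3) = 1−, giving Fe = +2.
The complex ion is anionic, so iron takes the -ate form ferrate(II).

ammonium cyano(ethylenediamine)diisothiocyanato(pyridine)ferrate(II)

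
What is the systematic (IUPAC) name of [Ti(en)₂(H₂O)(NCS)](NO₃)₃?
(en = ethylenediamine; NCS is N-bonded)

aquabis(ethylenediamine)isothiocyanatotitanium(IV) nitrate

The 3 nitrate counter-ions carry a total charge of -3, so each complex ion is 3+.
Ligand charges: 1×aqua (neutral), 2×ethylenediamine (neutral), 1×isothiocyanato (-1 each); total -1. So Ti + (-1) = 3+, giving Ti = +4.
Ligands are named alphabetically: aqua before ethylenediamine before isothiocyanato.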